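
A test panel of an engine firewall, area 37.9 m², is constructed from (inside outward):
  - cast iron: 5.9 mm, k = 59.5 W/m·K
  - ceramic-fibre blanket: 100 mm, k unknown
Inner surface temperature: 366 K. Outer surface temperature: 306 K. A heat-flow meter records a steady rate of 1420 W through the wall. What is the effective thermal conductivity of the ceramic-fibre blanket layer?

k ≈ 0.0624 W/(m·K)

Series thermal resistances:
R_cast iron = L/(kA) = 0.0059/(59.5×37.9) = 2.616×10^-6 K/W
Sum of known resistances R_other = 2.616×10^-6 K/W
Total R = ΔT/Q = 60/1420 = 0.04225 K/W
R_ceramic-fibre blanket = R_total − R_other = 0.04225 K/W
k = L/(R·A) = 0.1/(0.04225×37.9)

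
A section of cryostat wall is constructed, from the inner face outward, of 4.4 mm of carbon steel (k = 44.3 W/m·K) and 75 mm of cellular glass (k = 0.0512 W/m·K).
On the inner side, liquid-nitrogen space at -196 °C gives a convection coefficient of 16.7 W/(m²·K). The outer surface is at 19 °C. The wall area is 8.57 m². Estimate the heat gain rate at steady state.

Q ≈ 1210 W

Treating each layer as a thermal resistance in series:
R_inner film = 1/(h_i·A) = 1/(16.7×8.57) = 0.006987 K/W
R_carbon steel = L/(kA) = 0.0044/(44.3×8.57) = 1.159×10^-5 K/W
R_cellular glass = L/(kA) = 0.075/(0.0512×8.57) = 0.1709 K/W
R_total = 0.1779 K/W
Q = ΔT / R_total = 215 / 0.1779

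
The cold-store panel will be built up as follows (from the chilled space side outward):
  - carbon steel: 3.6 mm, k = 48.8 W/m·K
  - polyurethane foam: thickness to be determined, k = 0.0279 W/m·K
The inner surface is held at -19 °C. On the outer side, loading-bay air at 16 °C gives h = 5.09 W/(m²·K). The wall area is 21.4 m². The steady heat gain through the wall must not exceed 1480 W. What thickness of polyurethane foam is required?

L ≈ 8.64 mm

Series thermal resistances:
R_carbon steel = L/(kA) = 0.0036/(48.8×21.4) = 3.447×10^-6 K/W
R_outer film = 1/(h_o·A) = 1/(5.09×21.4) = 0.009181 K/W
Sum of the known resistances R_other = 0.009184 K/W
Required total resistance R_tot = ΔT/Q_allow = 35/1480 = 0.02365 K/W
R_polyurethane foam = R_tot − R_other = 0.01446 K/W
L = R·k·A = 0.01446×0.0279×21.4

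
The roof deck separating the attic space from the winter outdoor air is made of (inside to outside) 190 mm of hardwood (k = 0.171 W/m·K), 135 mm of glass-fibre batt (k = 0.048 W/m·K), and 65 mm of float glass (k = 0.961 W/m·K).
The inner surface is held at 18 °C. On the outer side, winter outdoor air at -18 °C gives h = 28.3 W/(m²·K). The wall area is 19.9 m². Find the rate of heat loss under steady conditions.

Thermal resistances in series:
R_hardwood = L/(kA) = 0.19/(0.171×19.9) = 0.05583 K/W
R_glass-fibre batt = L/(kA) = 0.135/(0.048×19.9) = 0.1413 K/W
R_float glass = L/(kA) = 0.065/(0.961×19.9) = 0.003399 K/W
R_outer film = 1/(h_o·A) = 1/(28.3×19.9) = 0.001776 K/W
R_total = 0.2023 K/W
Q = ΔT / R_total = 36 / 0.2023

Q ≈ 178 W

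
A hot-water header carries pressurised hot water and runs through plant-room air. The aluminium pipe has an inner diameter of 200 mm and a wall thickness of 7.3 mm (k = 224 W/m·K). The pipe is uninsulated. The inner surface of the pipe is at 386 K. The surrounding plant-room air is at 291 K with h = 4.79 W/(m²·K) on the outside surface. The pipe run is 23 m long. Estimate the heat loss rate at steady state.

Q ≈ 7050 W

Cylindrical conduction, so R = ln(r₂/r₁)/(2πkL) per layer, in series:
R_aluminium pipe wall = ln(107.3/100)/(2π×224×23) = 2.177×10^-6 K/W
R_outer film = 1/(h_o·2πr_oL) = 1/(4.79×2π×0.1073×23) = 0.01346 K/W
R_total = 0.01347 K/W
Q = ΔT/R_total = 95/0.01347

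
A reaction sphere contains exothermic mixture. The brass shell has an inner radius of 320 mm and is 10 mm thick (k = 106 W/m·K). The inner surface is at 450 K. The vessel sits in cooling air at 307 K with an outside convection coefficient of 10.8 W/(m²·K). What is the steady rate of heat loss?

Q ≈ 2110 W

For a spherical shell R = (1/r₁ − 1/r₂)/(4πk); film R = 1/(h·4πr²). In series:
R_brass shell = (1/0.32 − 1/0.33)/(4π×106) = 7.109×10^-5 K/W
R_outer film = 1/(h·4πr_o²) = 1/(10.8×4π×0.33²) = 0.06766 K/W
R_total = 0.06773 K/W
Q = ΔT/R_total = 143/0.06773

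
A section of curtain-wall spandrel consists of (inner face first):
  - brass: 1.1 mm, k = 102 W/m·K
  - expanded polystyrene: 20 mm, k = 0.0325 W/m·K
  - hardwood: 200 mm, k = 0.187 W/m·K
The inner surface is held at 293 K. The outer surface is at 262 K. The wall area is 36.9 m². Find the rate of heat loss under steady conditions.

Treating each layer as a thermal resistance in series:
R_brass = L/(kA) = 0.0011/(102×36.9) = 2.923×10^-7 K/W
R_expanded polystyrene = L/(kA) = 0.02/(0.0325×36.9) = 0.01668 K/W
R_hardwood = L/(kA) = 0.2/(0.187×36.9) = 0.02898 K/W
R_total = 0.04566 K/W
Q = ΔT / R_total = 31 / 0.04566

Q ≈ 679 W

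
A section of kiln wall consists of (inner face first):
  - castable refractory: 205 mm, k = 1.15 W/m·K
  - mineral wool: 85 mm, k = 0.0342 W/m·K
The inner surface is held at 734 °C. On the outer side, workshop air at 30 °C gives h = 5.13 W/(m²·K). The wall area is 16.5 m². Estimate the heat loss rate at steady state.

Q ≈ 4060 W

Thermal resistances in series:
R_castable refractory = L/(kA) = 0.205/(1.15×16.5) = 0.0108 K/W
R_mineral wool = L/(kA) = 0.085/(0.0342×16.5) = 0.1506 K/W
R_outer film = 1/(h_o·A) = 1/(5.13×16.5) = 0.01181 K/W
R_total = 0.1732 K/W
Q = ΔT / R_total = 704 / 0.1732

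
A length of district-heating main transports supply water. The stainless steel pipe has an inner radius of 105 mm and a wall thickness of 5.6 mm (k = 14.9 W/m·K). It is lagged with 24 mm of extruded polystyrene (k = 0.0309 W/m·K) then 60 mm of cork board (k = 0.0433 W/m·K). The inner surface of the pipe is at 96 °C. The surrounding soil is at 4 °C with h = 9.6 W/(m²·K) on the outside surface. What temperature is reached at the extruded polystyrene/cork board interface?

T ≈ 58 °C

Per-layer cylindrical resistances, series-summed:
R_stainless steel pipe wall = ln(110.6/105)/(2π×14.9×1) = 5.55×10^-4 K/W
R_extruded polystyrene = ln(134.6/110.6)/(2π×0.0309×1) = 1.012 K/W
R_cork board = ln(194.6/134.6)/(2π×0.0433×1) = 1.355 K/W
R_outer film = 1/(h_o·2πr_oL) = 1/(9.6×2π×0.1946×1) = 0.08519 K/W
R_total = 2.452 K/W
Q = ΔT/R_total = 92/2.452
Q = 37.5 W/m
T_interface = T_inner − Q·ΣR(inner→interface) = 96 − 37.5×1.012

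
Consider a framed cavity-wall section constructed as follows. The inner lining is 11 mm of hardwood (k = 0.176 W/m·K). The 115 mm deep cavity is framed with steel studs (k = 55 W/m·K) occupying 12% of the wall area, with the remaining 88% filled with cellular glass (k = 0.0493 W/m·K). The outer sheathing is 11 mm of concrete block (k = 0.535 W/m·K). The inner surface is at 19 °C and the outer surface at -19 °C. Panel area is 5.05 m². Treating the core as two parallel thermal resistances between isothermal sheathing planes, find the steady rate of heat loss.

Q ≈ 1910 W

Sheathing layers in series; stud and cavity paths in parallel between them.
R_inner = 0.011/(0.176×5.05) = 0.01238 K/W
R_stud  = 0.115/(55×0.12×5.05) = 0.00345 K/W
R_cav   = 0.115/(0.0493×0.88×5.05) = 0.5249 K/W
1/R_core = 1/R_stud + 1/R_cav → R_core = 0.003428 K/W
R_outer = 0.011/(0.535×5.05) = 0.004071 K/W
R_total = 0.01988 K/W
Q = ΔT/R_total = 38/0.01988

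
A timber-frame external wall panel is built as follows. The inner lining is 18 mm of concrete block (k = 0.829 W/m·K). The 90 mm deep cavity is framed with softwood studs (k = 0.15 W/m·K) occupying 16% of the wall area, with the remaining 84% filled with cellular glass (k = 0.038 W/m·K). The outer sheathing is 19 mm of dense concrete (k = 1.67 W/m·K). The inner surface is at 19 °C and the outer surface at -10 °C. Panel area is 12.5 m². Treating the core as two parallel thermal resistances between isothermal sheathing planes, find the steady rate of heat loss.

Q ≈ 221 W

Sheathing layers in series; stud and cavity paths in parallel between them.
R_inner = 0.018/(0.829×12.5) = 0.001737 K/W
R_stud  = 0.09/(0.15×0.16×12.5) = 0.3 K/W
R_cav   = 0.09/(0.038×0.84×12.5) = 0.2256 K/W
1/R_core = 1/R_stud + 1/R_cav → R_core = 0.1288 K/W
R_outer = 0.019/(1.67×12.5) = 9.102×10^-4 K/W
R_total = 0.1314 K/W
Q = ΔT/R_total = 29/0.1314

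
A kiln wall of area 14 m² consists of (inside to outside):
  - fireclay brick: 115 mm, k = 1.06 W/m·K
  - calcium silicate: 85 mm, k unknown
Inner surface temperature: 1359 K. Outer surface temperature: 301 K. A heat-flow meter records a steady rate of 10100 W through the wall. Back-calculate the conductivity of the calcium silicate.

k ≈ 0.0626 W/(m·K)

Using the resistance-network approach (series):
R_fireclay brick = L/(kA) = 0.115/(1.06×14) = 0.007749 K/W
Sum of known resistances R_other = 0.007749 K/W
Total R = ΔT/Q = 1058/10100 = 0.1048 K/W
R_calcium silicate = R_total − R_other = 0.097 K/W
k = L/(R·A) = 0.085/(0.097×14)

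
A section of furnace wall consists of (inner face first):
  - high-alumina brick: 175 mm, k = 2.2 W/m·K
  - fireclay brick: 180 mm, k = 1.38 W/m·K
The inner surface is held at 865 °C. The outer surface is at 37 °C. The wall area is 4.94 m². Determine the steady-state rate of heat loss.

Thermal resistances in series:
R_high-alumina brick = L/(kA) = 0.175/(2.2×4.94) = 0.0161 K/W
R_fireclay brick = L/(kA) = 0.18/(1.38×4.94) = 0.0264 K/W
R_total = 0.04251 K/W
Q = ΔT / R_total = 828 / 0.04251

Q ≈ 19500 W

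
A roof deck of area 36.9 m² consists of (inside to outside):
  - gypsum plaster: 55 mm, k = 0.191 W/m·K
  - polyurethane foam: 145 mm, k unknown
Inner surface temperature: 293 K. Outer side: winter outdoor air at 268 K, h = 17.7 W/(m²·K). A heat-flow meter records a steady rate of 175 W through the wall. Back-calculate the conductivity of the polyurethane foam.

k ≈ 0.0294 W/(m·K)

Using the resistance-network approach (series):
R_gypsum plaster = L/(kA) = 0.055/(0.191×36.9) = 0.007804 K/W
R_outer film = 1/(h_o·A) = 1/(17.7×36.9) = 0.001531 K/W
Sum of known resistances R_other = 0.009335 K/W
Total R = ΔT/Q = 25/175 = 0.1429 K/W
R_polyurethane foam = R_total − R_other = 0.1335 K/W
k = L/(R·A) = 0.145/(0.1335×36.9)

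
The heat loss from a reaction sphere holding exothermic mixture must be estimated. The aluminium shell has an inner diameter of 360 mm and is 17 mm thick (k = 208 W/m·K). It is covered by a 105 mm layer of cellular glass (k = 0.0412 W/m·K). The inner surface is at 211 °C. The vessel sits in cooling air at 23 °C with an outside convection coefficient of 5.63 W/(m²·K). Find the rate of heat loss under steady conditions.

Radial (spherical) resistances in series:
R_aluminium shell = (1/0.18 − 1/0.197)/(4π×208) = 1.834×10^-4 K/W
R_cellular glass = (1/0.197 − 1/0.302)/(4π×0.0412) = 3.409 K/W
R_outer film = 1/(h·4πr_o²) = 1/(5.63×4π×0.302²) = 0.155 K/W
R_total = 3.564 K/W
Q = ΔT/R_total = 188/3.564

Q ≈ 52.7 W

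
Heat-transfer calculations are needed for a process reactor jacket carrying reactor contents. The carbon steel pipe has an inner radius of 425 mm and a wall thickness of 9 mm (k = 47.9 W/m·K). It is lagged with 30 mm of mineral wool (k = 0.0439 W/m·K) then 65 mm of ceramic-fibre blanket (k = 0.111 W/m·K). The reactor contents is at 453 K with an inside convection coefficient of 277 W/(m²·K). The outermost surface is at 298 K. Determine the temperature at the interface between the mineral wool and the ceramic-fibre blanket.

T ≈ 365 K

Per-layer cylindrical resistances, series-summed:
R_inner film = 1/(h_i·2πr₁L) = 1/(277×2π×0.425×1) = 0.001352 K/W
R_carbon steel pipe wall = ln(434/425)/(2π×47.9×1) = 6.963×10^-5 K/W
R_mineral wool = ln(464/434)/(2π×0.0439×1) = 0.2423 K/W
R_ceramic-fibre blanket = ln(529/464)/(2π×0.111×1) = 0.188 K/W
R_total = 0.4317 K/W
Q = ΔT/R_total = 155/0.4317
Q = 359 W/m
T_interface = T_inner − Q·ΣR(inner→interface) = 453 − 359×0.2437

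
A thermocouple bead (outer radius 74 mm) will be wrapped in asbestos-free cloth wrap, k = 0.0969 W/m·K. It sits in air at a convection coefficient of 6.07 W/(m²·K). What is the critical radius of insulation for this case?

For a sphere r_cr = 2k/h = 2×0.0969/6.07
r_cr = 31.9 mm; since the bare radius (74 mm) is above r_cr, any added insulation will reduce heat loss.

r_cr ≈ 31.9 mm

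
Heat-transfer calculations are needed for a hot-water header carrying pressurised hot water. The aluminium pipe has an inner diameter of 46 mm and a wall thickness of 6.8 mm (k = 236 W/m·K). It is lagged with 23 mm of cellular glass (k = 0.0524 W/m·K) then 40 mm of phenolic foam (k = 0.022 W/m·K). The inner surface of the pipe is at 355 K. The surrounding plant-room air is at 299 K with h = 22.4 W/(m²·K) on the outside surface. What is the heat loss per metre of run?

Per-layer cylindrical resistances, series-summed:
R_aluminium pipe wall = ln(29.8/23)/(2π×236×1) = 1.747×10^-4 K/W
R_cellular glass = ln(52.8/29.8)/(2π×0.0524×1) = 1.737 K/W
R_phenolic foam = ln(92.8/52.8)/(2π×0.022×1) = 4.08 K/W
R_outer film = 1/(h_o·2πr_oL) = 1/(22.4×2π×0.0928×1) = 0.07656 K/W
R_total = 5.894 K/W
Q = ΔT/R_total = 56/5.894

q′ ≈ 9.5 W/m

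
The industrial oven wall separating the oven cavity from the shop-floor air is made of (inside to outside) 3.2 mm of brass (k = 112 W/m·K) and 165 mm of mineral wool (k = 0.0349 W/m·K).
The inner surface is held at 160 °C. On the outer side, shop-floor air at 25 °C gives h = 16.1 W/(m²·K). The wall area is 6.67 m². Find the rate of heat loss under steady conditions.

Q ≈ 188 W

Series thermal resistances:
R_brass = L/(kA) = 0.0032/(112×6.67) = 4.284×10^-6 K/W
R_mineral wool = L/(kA) = 0.165/(0.0349×6.67) = 0.7088 K/W
R_outer film = 1/(h_o·A) = 1/(16.1×6.67) = 0.009312 K/W
R_total = 0.7181 K/W
Q = ΔT / R_total = 135 / 0.7181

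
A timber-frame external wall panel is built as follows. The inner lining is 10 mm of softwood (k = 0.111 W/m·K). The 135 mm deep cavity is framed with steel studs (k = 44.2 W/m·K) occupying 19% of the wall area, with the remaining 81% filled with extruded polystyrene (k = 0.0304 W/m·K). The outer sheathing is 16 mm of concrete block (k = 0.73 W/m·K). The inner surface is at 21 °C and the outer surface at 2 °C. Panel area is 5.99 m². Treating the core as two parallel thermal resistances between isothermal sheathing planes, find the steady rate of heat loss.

Sheathing layers in series; stud and cavity paths in parallel between them.
R_inner = 0.01/(0.111×5.99) = 0.01504 K/W
R_stud  = 0.135/(44.2×0.19×5.99) = 0.002684 K/W
R_cav   = 0.135/(0.0304×0.81×5.99) = 0.9153 K/W
1/R_core = 1/R_stud + 1/R_cav → R_core = 0.002676 K/W
R_outer = 0.016/(0.73×5.99) = 0.003659 K/W
R_total = 0.02137 K/W
Q = ΔT/R_total = 19/0.02137

Q ≈ 889 W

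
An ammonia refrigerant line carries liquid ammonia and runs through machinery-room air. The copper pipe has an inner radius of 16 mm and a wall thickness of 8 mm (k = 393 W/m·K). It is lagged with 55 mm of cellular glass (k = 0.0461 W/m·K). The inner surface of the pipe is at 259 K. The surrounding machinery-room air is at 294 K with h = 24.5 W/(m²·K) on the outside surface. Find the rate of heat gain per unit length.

Cylindrical conduction, so R = ln(r₂/r₁)/(2πkL) per layer, in series:
R_copper pipe wall = ln(24/16)/(2π×393×1) = 1.642×10^-4 K/W
R_cellular glass = ln(79/24)/(2π×0.0461×1) = 4.113 K/W
R_outer film = 1/(h_o·2πr_oL) = 1/(24.5×2π×0.079×1) = 0.08223 K/W
R_total = 4.196 K/W
Q = ΔT/R_total = 35/4.196

q′ ≈ 8.34 W/m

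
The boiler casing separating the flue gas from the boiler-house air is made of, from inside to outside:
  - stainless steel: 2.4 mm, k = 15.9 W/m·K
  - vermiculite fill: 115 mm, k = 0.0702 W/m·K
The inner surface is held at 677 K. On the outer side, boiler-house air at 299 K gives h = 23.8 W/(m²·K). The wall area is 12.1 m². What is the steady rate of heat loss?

Model the wall as resistances in series:
R_stainless steel = L/(kA) = 0.0024/(15.9×12.1) = 1.247×10^-5 K/W
R_vermiculite fill = L/(kA) = 0.115/(0.0702×12.1) = 0.1354 K/W
R_outer film = 1/(h_o·A) = 1/(23.8×12.1) = 0.003472 K/W
R_total = 0.1389 K/W
Q = ΔT / R_total = 378 / 0.1389

Q ≈ 2720 W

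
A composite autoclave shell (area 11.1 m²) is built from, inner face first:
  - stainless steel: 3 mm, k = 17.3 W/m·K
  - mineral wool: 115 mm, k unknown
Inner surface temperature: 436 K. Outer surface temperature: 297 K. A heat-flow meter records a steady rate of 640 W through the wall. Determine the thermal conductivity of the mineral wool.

Thermal resistances in series:
R_stainless steel = L/(kA) = 0.003/(17.3×11.1) = 1.562×10^-5 K/W
Sum of known resistances R_other = 1.562×10^-5 K/W
Total R = ΔT/Q = 139/640 = 0.2172 K/W
R_mineral wool = R_total − R_other = 0.2172 K/W
k = L/(R·A) = 0.115/(0.2172×11.1)

k ≈ 0.0477 W/(m·K)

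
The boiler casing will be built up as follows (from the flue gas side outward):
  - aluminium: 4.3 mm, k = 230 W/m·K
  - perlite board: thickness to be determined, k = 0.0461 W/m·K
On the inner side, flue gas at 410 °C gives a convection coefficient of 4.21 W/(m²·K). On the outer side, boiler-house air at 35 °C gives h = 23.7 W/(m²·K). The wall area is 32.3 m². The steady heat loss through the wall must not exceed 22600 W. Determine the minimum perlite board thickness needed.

Using the resistance-network approach (series):
R_inner film = 1/(h_i·A) = 1/(4.21×32.3) = 0.007354 K/W
R_aluminium = L/(kA) = 0.0043/(230×32.3) = 5.788×10^-7 K/W
R_outer film = 1/(h_o·A) = 1/(23.7×32.3) = 0.001306 K/W
Sum of the known resistances R_other = 0.008661 K/W
Required total resistance R_tot = ΔT/Q_allow = 375/22600 = 0.01659 K/W
R_perlite board = R_tot − R_other = 0.007932 K/W
L = R·k·A = 0.007932×0.0461×32.3

L ≈ 11.8 mm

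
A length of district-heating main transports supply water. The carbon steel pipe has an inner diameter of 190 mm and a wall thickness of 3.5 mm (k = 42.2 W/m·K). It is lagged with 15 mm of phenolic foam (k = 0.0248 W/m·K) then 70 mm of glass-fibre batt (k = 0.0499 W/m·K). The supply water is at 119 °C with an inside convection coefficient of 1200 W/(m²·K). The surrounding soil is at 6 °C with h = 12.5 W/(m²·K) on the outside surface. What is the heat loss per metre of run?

q′ ≈ 45 W/m

Treating each annulus and film as a series resistance:
R_inner film = 1/(h_i·2πr₁L) = 1/(1200×2π×0.095×1) = 0.001396 K/W
R_carbon steel pipe wall = ln(98.5/95)/(2π×42.2×1) = 1.364×10^-4 K/W
R_phenolic foam = ln(113.5/98.5)/(2π×0.0248×1) = 0.9097 K/W
R_glass-fibre batt = ln(183.5/113.5)/(2π×0.0499×1) = 1.532 K/W
R_outer film = 1/(h_o·2πr_oL) = 1/(12.5×2π×0.1835×1) = 0.06939 K/W
R_total = 2.513 K/W
Q = ΔT/R_total = 113/2.513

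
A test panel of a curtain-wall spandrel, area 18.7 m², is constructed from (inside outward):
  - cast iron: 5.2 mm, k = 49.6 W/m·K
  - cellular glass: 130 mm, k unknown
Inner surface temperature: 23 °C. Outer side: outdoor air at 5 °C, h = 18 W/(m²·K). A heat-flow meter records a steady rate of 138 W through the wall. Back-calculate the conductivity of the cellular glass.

Using the resistance-network approach (series):
R_cast iron = L/(kA) = 0.0052/(49.6×18.7) = 5.606×10^-6 K/W
R_outer film = 1/(h_o·A) = 1/(18×18.7) = 0.002971 K/W
Sum of known resistances R_other = 0.002976 K/W
Total R = ΔT/Q = 18/138 = 0.1304 K/W
R_cellular glass = R_total − R_other = 0.1275 K/W
k = L/(R·A) = 0.13/(0.1275×18.7)

k ≈ 0.0545 W/(m·K)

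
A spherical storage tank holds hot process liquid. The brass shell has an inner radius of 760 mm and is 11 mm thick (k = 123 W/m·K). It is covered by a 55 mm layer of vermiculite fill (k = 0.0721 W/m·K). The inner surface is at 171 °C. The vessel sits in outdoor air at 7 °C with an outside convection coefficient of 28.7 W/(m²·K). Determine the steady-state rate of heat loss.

Spherical conduction: R = (1/r_in − 1/r_out)/(4πk) per layer; series-sum.
R_brass shell = (1/0.76 − 1/0.771)/(4π×123) = 1.215×10^-5 K/W
R_vermiculite fill = (1/0.771 − 1/0.826)/(4π×0.0721) = 0.09532 K/W
R_outer film = 1/(h·4πr_o²) = 1/(28.7×4π×0.826²) = 0.004064 K/W
R_total = 0.0994 K/W
Q = ΔT/R_total = 164/0.0994

Q ≈ 1650 W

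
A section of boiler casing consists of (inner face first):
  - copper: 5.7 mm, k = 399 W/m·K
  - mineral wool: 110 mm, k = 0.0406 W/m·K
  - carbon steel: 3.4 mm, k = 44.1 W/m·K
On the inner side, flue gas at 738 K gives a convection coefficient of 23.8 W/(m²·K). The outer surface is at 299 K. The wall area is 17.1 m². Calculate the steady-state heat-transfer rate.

Q ≈ 2730 W

Thermal resistances in series:
R_inner film = 1/(h_i·A) = 1/(23.8×17.1) = 0.002457 K/W
R_copper = L/(kA) = 0.0057/(399×17.1) = 8.354×10^-7 K/W
R_mineral wool = L/(kA) = 0.11/(0.0406×17.1) = 0.1584 K/W
R_carbon steel = L/(kA) = 0.0034/(44.1×17.1) = 4.509×10^-6 K/W
R_total = 0.1609 K/W
Q = ΔT / R_total = 439 / 0.1609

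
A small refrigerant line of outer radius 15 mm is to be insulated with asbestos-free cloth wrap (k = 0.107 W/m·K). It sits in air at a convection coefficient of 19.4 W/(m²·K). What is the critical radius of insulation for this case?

r_cr ≈ 5.52 mm

For a cylinder r_cr = k/h = 0.107/19.4
r_cr = 5.52 mm; since the bare radius (15 mm) is above r_cr, any added insulation will reduce heat loss.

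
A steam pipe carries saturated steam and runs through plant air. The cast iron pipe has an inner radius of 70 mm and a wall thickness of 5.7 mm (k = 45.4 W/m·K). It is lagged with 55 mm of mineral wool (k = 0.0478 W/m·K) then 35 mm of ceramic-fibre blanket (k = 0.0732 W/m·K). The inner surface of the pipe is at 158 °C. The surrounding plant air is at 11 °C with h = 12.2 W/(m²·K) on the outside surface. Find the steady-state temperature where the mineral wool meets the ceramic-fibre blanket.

For a radial system each layer contributes R = ln(r_out/r_in)/(2πkL); films add R = 1/(hA).
R_cast iron pipe wall = ln(75.7/70)/(2π×45.4×1) = 2.744×10^-4 K/W
R_mineral wool = ln(130.7/75.7)/(2π×0.0478×1) = 1.818 K/W
R_ceramic-fibre blanket = ln(165.7/130.7)/(2π×0.0732×1) = 0.5159 K/W
R_outer film = 1/(h_o·2πr_oL) = 1/(12.2×2π×0.1657×1) = 0.07873 K/W
R_total = 2.413 K/W
Q = ΔT/R_total = 147/2.413
Q = 60.9 W/m
T_interface = T_inner − Q·ΣR(inner→interface) = 158 − 60.9×1.819

T ≈ 47.2 °C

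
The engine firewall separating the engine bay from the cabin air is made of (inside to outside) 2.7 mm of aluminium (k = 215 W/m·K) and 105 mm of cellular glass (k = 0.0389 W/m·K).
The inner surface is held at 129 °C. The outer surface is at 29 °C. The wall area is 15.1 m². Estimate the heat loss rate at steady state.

Q ≈ 559 W

Treating each layer as a thermal resistance in series:
R_aluminium = L/(kA) = 0.0027/(215×15.1) = 8.317×10^-7 K/W
R_cellular glass = L/(kA) = 0.105/(0.0389×15.1) = 0.1788 K/W
R_total = 0.1788 K/W
Q = ΔT / R_total = 100 / 0.1788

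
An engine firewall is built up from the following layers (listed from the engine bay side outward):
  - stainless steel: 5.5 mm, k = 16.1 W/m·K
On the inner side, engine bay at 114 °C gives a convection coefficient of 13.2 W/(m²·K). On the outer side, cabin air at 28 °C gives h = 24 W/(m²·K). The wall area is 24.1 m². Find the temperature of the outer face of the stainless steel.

T ≈ 58.4 °C

Using the resistance-network approach (series):
R_inner film = 1/(h_i·A) = 1/(13.2×24.1) = 0.003143 K/W
R_stainless steel = L/(kA) = 0.0055/(16.1×24.1) = 1.417×10^-5 K/W
R_outer film = 1/(h_o·A) = 1/(24×24.1) = 0.001729 K/W
R_total = 0.004887 K/W;  Q = ΔT/R_total = 86/0.004887 = 17600 W
T_interface = T_inner − Q·ΣR(inner→interface) = 114 − 17600×0.003158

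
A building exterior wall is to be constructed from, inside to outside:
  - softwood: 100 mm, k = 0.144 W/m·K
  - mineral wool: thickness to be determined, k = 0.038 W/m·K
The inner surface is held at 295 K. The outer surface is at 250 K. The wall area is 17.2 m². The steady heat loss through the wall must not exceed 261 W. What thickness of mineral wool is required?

L ≈ 86.3 mm

Using the resistance-network approach (series):
R_softwood = L/(kA) = 0.1/(0.144×17.2) = 0.04037 K/W
Sum of the known resistances R_other = 0.04037 K/W
Required total resistance R_tot = ΔT/Q_allow = 45/261 = 0.1724 K/W
R_mineral wool = R_tot − R_other = 0.132 K/W
L = R·k·A = 0.132×0.038×17.2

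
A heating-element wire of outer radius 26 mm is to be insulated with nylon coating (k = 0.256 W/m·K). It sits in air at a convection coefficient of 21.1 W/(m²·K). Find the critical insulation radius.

For a cylinder r_cr = k/h = 0.256/21.1
r_cr = 12.1 mm; since the bare radius (26 mm) is above r_cr, any added insulation will reduce heat loss.

r_cr ≈ 12.1 mm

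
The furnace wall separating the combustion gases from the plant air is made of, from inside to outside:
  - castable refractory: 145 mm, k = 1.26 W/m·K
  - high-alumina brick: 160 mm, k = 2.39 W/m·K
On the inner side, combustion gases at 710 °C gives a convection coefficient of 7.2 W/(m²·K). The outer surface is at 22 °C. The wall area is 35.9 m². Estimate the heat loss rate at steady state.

Q ≈ 77000 W

Treating each layer as a thermal resistance in series:
R_inner film = 1/(h_i·A) = 1/(7.2×35.9) = 0.003869 K/W
R_castable refractory = L/(kA) = 0.145/(1.26×35.9) = 0.003206 K/W
R_high-alumina brick = L/(kA) = 0.16/(2.39×35.9) = 0.001865 K/W
R_total = 0.008939 K/W
Q = ΔT / R_total = 688 / 0.008939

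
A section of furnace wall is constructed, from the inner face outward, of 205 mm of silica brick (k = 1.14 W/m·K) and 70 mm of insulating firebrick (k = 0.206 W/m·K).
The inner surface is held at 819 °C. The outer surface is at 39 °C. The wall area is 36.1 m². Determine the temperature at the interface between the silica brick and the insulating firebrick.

Model the wall as resistances in series:
R_silica brick = L/(kA) = 0.205/(1.14×36.1) = 0.004981 K/W
R_insulating firebrick = L/(kA) = 0.07/(0.206×36.1) = 0.009413 K/W
R_total = 0.01439 K/W;  Q = ΔT/R_total = 780/0.01439 = 54190 W
T_interface = T_inner − Q·ΣR(inner→interface) = 819 − 54200×0.004981

T ≈ 549 °C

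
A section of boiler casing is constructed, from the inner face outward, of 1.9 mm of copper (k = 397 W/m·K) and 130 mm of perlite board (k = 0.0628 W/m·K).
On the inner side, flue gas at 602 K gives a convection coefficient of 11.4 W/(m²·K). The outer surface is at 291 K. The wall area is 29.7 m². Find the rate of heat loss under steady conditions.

Q ≈ 4280 W

Series thermal resistances:
R_inner film = 1/(h_i·A) = 1/(11.4×29.7) = 0.002954 K/W
R_copper = L/(kA) = 0.0019/(397×29.7) = 1.611×10^-7 K/W
R_perlite board = L/(kA) = 0.13/(0.0628×29.7) = 0.0697 K/W
R_total = 0.07265 K/W
Q = ΔT / R_total = 311 / 0.07265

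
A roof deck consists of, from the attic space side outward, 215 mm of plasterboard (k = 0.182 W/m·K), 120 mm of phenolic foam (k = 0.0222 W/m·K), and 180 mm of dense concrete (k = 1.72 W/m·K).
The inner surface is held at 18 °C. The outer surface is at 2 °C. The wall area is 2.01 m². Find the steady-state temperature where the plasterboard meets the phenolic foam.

Series thermal resistances:
R_plasterboard = L/(kA) = 0.215/(0.182×2.01) = 0.5877 K/W
R_phenolic foam = L/(kA) = 0.12/(0.0222×2.01) = 2.689 K/W
R_dense concrete = L/(kA) = 0.18/(1.72×2.01) = 0.05207 K/W
R_total = 3.329 K/W;  Q = ΔT/R_total = 16/3.329 = 4.806 W
T_interface = T_inner − Q·ΣR(inner→interface) = 18 − 4.81×0.5877

T ≈ 15.2 °C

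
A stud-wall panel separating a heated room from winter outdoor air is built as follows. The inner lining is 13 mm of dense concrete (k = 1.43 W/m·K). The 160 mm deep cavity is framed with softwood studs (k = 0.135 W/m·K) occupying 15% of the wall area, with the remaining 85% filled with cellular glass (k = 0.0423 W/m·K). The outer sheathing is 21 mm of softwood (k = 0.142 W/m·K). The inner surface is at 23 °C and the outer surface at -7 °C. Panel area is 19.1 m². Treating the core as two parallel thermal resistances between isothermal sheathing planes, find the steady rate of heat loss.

Sheathing layers in series; stud and cavity paths in parallel between them.
R_inner = 0.013/(1.43×19.1) = 4.76×10^-4 K/W
R_stud  = 0.16/(0.135×0.15×19.1) = 0.4137 K/W
R_cav   = 0.16/(0.0423×0.85×19.1) = 0.233 K/W
1/R_core = 1/R_stud + 1/R_cav → R_core = 0.149 K/W
R_outer = 0.021/(0.142×19.1) = 0.007743 K/W
R_total = 0.1573 K/W
Q = ΔT/R_total = 30/0.1573

Q ≈ 191 W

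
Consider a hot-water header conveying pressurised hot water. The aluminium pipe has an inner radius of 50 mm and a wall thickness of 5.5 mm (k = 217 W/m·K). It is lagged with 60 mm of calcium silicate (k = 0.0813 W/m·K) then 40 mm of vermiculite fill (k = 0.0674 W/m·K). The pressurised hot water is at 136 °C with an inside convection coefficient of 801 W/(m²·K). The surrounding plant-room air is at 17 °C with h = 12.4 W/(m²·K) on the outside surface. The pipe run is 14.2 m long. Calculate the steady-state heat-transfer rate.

Q ≈ 760 W

Per-layer cylindrical resistances, series-summed:
R_inner film = 1/(h_i·2πr₁L) = 1/(801×2π×0.05×14.2) = 2.799×10^-4 K/W
R_aluminium pipe wall = ln(55.5/50)/(2π×217×14.2) = 5.39×10^-6 K/W
R_calcium silicate = ln(115.5/55.5)/(2π×0.0813×14.2) = 0.101 K/W
R_vermiculite fill = ln(155.5/115.5)/(2π×0.0674×14.2) = 0.04945 K/W
R_outer film = 1/(h_o·2πr_oL) = 1/(12.4×2π×0.1555×14.2) = 0.005813 K/W
R_total = 0.1566 K/W
Q = ΔT/R_total = 119/0.1566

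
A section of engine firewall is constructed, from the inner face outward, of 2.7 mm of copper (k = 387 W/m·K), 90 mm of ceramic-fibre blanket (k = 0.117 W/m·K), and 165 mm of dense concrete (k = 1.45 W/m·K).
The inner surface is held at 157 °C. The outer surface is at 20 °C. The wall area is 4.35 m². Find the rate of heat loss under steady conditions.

Q ≈ 675 W

Series thermal resistances:
R_copper = L/(kA) = 0.0027/(387×4.35) = 1.604×10^-6 K/W
R_ceramic-fibre blanket = L/(kA) = 0.09/(0.117×4.35) = 0.1768 K/W
R_dense concrete = L/(kA) = 0.165/(1.45×4.35) = 0.02616 K/W
R_total = 0.203 K/W
Q = ΔT / R_total = 137 / 0.203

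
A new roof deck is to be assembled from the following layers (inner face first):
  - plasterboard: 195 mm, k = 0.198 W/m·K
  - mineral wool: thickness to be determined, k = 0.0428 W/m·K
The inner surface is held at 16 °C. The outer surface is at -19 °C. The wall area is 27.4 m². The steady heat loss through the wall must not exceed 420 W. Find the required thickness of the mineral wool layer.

L ≈ 55.6 mm

Model the wall as resistances in series:
R_plasterboard = L/(kA) = 0.195/(0.198×27.4) = 0.03594 K/W
Sum of the known resistances R_other = 0.03594 K/W
Required total resistance R_tot = ΔT/Q_allow = 35/420 = 0.08333 K/W
R_mineral wool = R_tot − R_other = 0.04739 K/W
L = R·k·A = 0.04739×0.0428×27.4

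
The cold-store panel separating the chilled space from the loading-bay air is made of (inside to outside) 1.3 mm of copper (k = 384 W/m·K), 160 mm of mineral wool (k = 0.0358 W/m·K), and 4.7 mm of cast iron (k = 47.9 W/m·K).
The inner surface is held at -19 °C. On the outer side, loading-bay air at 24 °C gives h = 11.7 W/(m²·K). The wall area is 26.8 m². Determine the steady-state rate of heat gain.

Thermal resistances in series:
R_copper = L/(kA) = 0.0013/(384×26.8) = 1.263×10^-7 K/W
R_mineral wool = L/(kA) = 0.16/(0.0358×26.8) = 0.1668 K/W
R_cast iron = L/(kA) = 0.0047/(47.9×26.8) = 3.661×10^-6 K/W
R_outer film = 1/(h_o·A) = 1/(11.7×26.8) = 0.003189 K/W
R_total = 0.17 K/W
Q = ΔT / R_total = 43 / 0.17

Q ≈ 253 W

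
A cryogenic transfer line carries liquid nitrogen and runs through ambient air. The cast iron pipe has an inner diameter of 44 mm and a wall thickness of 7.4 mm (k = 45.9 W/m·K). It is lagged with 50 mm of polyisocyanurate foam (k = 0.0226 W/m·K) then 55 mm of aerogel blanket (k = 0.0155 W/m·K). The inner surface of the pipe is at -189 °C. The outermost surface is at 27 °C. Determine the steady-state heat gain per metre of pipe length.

q′ ≈ 17.4 W/m

Radial resistances (cylindrical: R_cond = ln(r_o/r_i)/(2πkL), R_conv = 1/(h·2πrL)):
R_cast iron pipe wall = ln(29.4/22)/(2π×45.9×1) = 0.001005 K/W
R_polyisocyanurate foam = ln(79.4/29.4)/(2π×0.0226×1) = 6.997 K/W
R_aerogel blanket = ln(134.4/79.4)/(2π×0.0155×1) = 5.404 K/W
R_total = 12.4 K/W
Q = ΔT/R_total = 216/12.4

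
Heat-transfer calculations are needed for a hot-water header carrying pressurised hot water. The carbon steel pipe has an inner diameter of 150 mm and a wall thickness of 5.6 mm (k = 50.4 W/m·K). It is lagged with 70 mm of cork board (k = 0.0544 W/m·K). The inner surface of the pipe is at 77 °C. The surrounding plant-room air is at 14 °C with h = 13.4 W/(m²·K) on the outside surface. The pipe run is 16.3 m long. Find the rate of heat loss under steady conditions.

Q ≈ 538 W

Per-layer cylindrical resistances, series-summed:
R_carbon steel pipe wall = ln(80.6/75)/(2π×50.4×16.3) = 1.395×10^-5 K/W
R_cork board = ln(150.6/80.6)/(2π×0.0544×16.3) = 0.1122 K/W
R_outer film = 1/(h_o·2πr_oL) = 1/(13.4×2π×0.1506×16.3) = 0.004838 K/W
R_total = 0.1171 K/W
Q = ΔT/R_total = 63/0.1171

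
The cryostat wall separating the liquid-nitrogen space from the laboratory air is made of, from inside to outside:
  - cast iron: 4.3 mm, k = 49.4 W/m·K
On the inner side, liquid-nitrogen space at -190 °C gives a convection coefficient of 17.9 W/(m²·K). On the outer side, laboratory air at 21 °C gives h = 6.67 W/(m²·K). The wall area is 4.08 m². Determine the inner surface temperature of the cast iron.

Treating each layer as a thermal resistance in series:
R_inner film = 1/(h_i·A) = 1/(17.9×4.08) = 0.01369 K/W
R_cast iron = L/(kA) = 0.0043/(49.4×4.08) = 2.133×10^-5 K/W
R_outer film = 1/(h_o·A) = 1/(6.67×4.08) = 0.03675 K/W
R_total = 0.05046 K/W;  Q = ΔT/R_total = 211/0.05046 = 4182 W
T_interface = T_inner + Q·ΣR(inner→interface) = -190 + 4180×0.01369

T ≈ -133 °C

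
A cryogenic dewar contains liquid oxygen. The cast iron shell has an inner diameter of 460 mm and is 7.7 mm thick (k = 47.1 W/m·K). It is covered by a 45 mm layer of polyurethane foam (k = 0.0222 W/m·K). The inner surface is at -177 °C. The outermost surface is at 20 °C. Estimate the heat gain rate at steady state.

Q ≈ 82.1 W

Spherical conduction: R = (1/r_in − 1/r_out)/(4πk) per layer; series-sum.
R_cast iron shell = (1/0.23 − 1/0.2377)/(4π×47.1) = 2.38×10^-4 K/W
R_polyurethane foam = (1/0.2377 − 1/0.2827)/(4π×0.0222) = 2.4 K/W
R_total = 2.401 K/W
Q = ΔT/R_total = 197/2.401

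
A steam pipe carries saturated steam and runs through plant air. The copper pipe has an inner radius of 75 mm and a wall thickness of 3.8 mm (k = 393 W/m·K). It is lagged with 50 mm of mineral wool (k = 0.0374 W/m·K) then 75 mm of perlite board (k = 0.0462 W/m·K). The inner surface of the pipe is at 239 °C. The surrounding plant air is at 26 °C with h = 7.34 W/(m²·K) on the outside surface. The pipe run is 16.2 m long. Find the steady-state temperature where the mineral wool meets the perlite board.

Radial resistances (cylindrical: R_cond = ln(r_o/r_i)/(2πkL), R_conv = 1/(h·2πrL)):
R_copper pipe wall = ln(78.8/75)/(2π×393×16.2) = 1.236×10^-6 K/W
R_mineral wool = ln(128.8/78.8)/(2π×0.0374×16.2) = 0.1291 K/W
R_perlite board = ln(203.8/128.8)/(2π×0.0462×16.2) = 0.09758 K/W
R_outer film = 1/(h_o·2πr_oL) = 1/(7.34×2π×0.2038×16.2) = 0.006568 K/W
R_total = 0.2332 K/W
Q = ΔT/R_total = 213/0.2332
Q = 913 W
T_interface = T_inner − Q·ΣR(inner→interface) = 239 − 913×0.1291

T ≈ 121 °C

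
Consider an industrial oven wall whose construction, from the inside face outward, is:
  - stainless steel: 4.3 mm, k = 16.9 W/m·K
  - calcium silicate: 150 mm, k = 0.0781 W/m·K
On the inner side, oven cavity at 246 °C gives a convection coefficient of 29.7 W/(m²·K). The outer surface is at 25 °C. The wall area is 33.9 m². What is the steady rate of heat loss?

Q ≈ 3830 W

Treating each layer as a thermal resistance in series:
R_inner film = 1/(h_i·A) = 1/(29.7×33.9) = 9.932×10^-4 K/W
R_stainless steel = L/(kA) = 0.0043/(16.9×33.9) = 7.506×10^-6 K/W
R_calcium silicate = L/(kA) = 0.15/(0.0781×33.9) = 0.05666 K/W
R_total = 0.05766 K/W
Q = ΔT / R_total = 221 / 0.05766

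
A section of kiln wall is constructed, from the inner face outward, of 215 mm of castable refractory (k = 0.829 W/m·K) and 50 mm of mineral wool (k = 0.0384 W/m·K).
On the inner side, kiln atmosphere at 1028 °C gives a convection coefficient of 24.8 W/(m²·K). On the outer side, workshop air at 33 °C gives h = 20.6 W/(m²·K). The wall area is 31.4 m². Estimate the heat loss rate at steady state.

Model the wall as resistances in series:
R_inner film = 1/(h_i·A) = 1/(24.8×31.4) = 0.001284 K/W
R_castable refractory = L/(kA) = 0.215/(0.829×31.4) = 0.00826 K/W
R_mineral wool = L/(kA) = 0.05/(0.0384×31.4) = 0.04147 K/W
R_outer film = 1/(h_o·A) = 1/(20.6×31.4) = 0.001546 K/W
R_total = 0.05256 K/W
Q = ΔT / R_total = 995 / 0.05256

Q ≈ 18900 W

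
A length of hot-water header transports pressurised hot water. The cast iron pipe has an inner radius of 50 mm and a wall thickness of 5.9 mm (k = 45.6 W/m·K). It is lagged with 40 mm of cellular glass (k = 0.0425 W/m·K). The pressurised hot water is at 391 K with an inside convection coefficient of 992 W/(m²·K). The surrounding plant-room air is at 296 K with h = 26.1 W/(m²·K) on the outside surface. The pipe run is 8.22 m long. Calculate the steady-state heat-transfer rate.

Q ≈ 374 W

Cylindrical conduction, so R = ln(r₂/r₁)/(2πkL) per layer, in series:
R_inner film = 1/(h_i·2πr₁L) = 1/(992×2π×0.05×8.22) = 3.904×10^-4 K/W
R_cast iron pipe wall = ln(55.9/50)/(2π×45.6×8.22) = 4.736×10^-5 K/W
R_cellular glass = ln(95.9/55.9)/(2π×0.0425×8.22) = 0.2459 K/W
R_outer film = 1/(h_o·2πr_oL) = 1/(26.1×2π×0.0959×8.22) = 0.007736 K/W
R_total = 0.2541 K/W
Q = ΔT/R_total = 95/0.2541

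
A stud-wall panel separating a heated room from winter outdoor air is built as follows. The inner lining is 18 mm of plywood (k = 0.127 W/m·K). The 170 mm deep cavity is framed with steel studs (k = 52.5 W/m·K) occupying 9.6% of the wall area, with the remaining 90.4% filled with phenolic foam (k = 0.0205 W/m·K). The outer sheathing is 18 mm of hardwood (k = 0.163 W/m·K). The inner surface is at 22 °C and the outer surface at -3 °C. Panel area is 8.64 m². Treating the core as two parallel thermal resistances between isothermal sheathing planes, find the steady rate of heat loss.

Sheathing layers in series; stud and cavity paths in parallel between them.
R_inner = 0.018/(0.127×8.64) = 0.0164 K/W
R_stud  = 0.17/(52.5×0.096×8.64) = 0.003904 K/W
R_cav   = 0.17/(0.0205×0.904×8.64) = 1.062 K/W
1/R_core = 1/R_stud + 1/R_cav → R_core = 0.00389 K/W
R_outer = 0.018/(0.163×8.64) = 0.01278 K/W
R_total = 0.03308 K/W
Q = ΔT/R_total = 25/0.03308

Q ≈ 756 W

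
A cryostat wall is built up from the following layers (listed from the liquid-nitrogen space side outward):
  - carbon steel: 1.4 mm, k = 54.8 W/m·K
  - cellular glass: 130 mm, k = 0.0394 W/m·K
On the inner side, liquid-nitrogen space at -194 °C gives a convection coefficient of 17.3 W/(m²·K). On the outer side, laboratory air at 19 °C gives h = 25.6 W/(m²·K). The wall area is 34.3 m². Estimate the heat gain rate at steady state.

Q ≈ 2150 W

Thermal resistances in series:
R_inner film = 1/(h_i·A) = 1/(17.3×34.3) = 0.001685 K/W
R_carbon steel = L/(kA) = 0.0014/(54.8×34.3) = 7.448×10^-7 K/W
R_cellular glass = L/(kA) = 0.13/(0.0394×34.3) = 0.0962 K/W
R_outer film = 1/(h_o·A) = 1/(25.6×34.3) = 0.001139 K/W
R_total = 0.09902 K/W
Q = ΔT / R_total = 213 / 0.09902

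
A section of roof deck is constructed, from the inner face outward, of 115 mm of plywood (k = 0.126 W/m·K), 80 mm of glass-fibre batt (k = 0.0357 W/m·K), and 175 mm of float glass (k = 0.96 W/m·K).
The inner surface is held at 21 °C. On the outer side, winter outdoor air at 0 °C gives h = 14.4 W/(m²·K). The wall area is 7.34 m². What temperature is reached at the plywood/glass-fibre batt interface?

T ≈ 15.4 °C

Using the resistance-network approach (series):
R_plywood = L/(kA) = 0.115/(0.126×7.34) = 0.1243 K/W
R_glass-fibre batt = L/(kA) = 0.08/(0.0357×7.34) = 0.3053 K/W
R_float glass = L/(kA) = 0.175/(0.96×7.34) = 0.02484 K/W
R_outer film = 1/(h_o·A) = 1/(14.4×7.34) = 0.009461 K/W
R_total = 0.4639 K/W;  Q = ΔT/R_total = 21/0.4639 = 45.26 W
T_interface = T_inner − Q·ΣR(inner→interface) = 21 − 45.3×0.1243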